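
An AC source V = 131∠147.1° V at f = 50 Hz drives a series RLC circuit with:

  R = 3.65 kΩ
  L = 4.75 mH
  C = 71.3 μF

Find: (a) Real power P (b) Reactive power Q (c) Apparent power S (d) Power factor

Step 1 — Angular frequency: ω = 2π·f = 2π·50 = 314.2 rad/s.
Step 2 — Component impedances:
  R: Z = R = 3650 Ω
  L: Z = jωL = j·314.2·0.00475 = 0 + j1.492 Ω
  C: Z = 1/(jωC) = -j/(ω·C) = 0 - j44.64 Ω
Step 3 — Series combination: Z_total = R + L + C = 3650 - j43.15 Ω = 3650∠-0.7° Ω.
Step 4 — Source phasor: V = 131∠147.1° V = -110 + j71.16 V.
Step 5 — Current: I = V / Z = -0.03036 + j0.01914 A = 0.03589∠147.8° A.
Step 6 — Complex power: S = V·I* = 4.701 - j0.05558 VA.
Step 7 — Real power: P = Re(S) = 4.701 W.
Step 8 — Reactive power: Q = Im(S) = -0.05558 VAR.
Step 9 — Apparent power: |S| = 4.701 VA.
Step 10 — Power factor: PF = P/|S| = 0.9999 (leading).

(a) P = 4.701 W  (b) Q = -0.05558 VAR  (c) S = 4.701 VA  (d) PF = 0.9999 (leading)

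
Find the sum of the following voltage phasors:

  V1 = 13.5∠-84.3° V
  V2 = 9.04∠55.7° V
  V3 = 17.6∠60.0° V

Step 1 — Convert each phasor to rectangular form:
  V1 = 13.5·(cos(-84.3°) + j·sin(-84.3°)) = 1.341 - j13.43 V
  V2 = 9.04·(cos(55.7°) + j·sin(55.7°)) = 5.094 + j7.468 V
  V3 = 17.6·(cos(60.0°) + j·sin(60.0°)) = 8.8 + j15.24 V
Step 2 — Sum components: V_total = 15.24 + j9.277 V.
Step 3 — Convert to polar: |V_total| = 17.84 V, ∠V_total = 31.3°.

V_total = 17.84∠31.3° V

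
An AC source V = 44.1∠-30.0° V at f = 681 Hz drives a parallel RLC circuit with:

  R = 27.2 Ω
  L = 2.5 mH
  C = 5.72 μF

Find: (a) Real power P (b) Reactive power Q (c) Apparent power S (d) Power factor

Step 1 — Angular frequency: ω = 2π·f = 2π·681 = 4279 rad/s.
Step 2 — Component impedances:
  R: Z = R = 27.2 Ω
  L: Z = jωL = j·4279·0.0025 = 0 + j10.7 Ω
  C: Z = 1/(jωC) = -j/(ω·C) = 0 - j40.86 Ω
Step 3 — Parallel combination: 1/Z_total = 1/R + 1/L + 1/C; Z_total = 6.013 + j11.29 Ω = 12.79∠62.0° Ω.
Step 4 — Source phasor: V = 44.1∠-30.0° V = 38.19 - j22.05 V.
Step 5 — Current: I = V / Z = -0.1175 - j3.446 A = 3.448∠-92.0° A.
Step 6 — Complex power: S = V·I* = 71.5 + j134.2 VA.
Step 7 — Real power: P = Re(S) = 71.5 W.
Step 8 — Reactive power: Q = Im(S) = 134.2 VAR.
Step 9 — Apparent power: |S| = 152.1 VA.
Step 10 — Power factor: PF = P/|S| = 0.4702 (lagging).

(a) P = 71.5 W  (b) Q = 134.2 VAR  (c) S = 152.1 VA  (d) PF = 0.4702 (lagging)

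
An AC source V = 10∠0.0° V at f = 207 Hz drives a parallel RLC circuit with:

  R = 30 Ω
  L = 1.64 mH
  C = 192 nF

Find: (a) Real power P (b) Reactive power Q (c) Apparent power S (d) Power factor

Step 1 — Angular frequency: ω = 2π·f = 2π·207 = 1301 rad/s.
Step 2 — Component impedances:
  R: Z = R = 30 Ω
  L: Z = jωL = j·1301·0.00164 = 0 + j2.133 Ω
  C: Z = 1/(jωC) = -j/(ω·C) = 0 - j4005 Ω
Step 3 — Parallel combination: 1/Z_total = 1/R + 1/L + 1/C; Z_total = 0.1511 + j2.123 Ω = 2.129∠85.9° Ω.
Step 4 — Source phasor: V = 10∠0.0° V = 10 V.
Step 5 — Current: I = V / Z = 0.3333 - j4.686 A = 4.698∠-85.9° A.
Step 6 — Complex power: S = V·I* = 3.333 + j46.86 VA.
Step 7 — Real power: P = Re(S) = 3.333 W.
Step 8 — Reactive power: Q = Im(S) = 46.86 VAR.
Step 9 — Apparent power: |S| = 46.98 VA.
Step 10 — Power factor: PF = P/|S| = 0.07096 (lagging).

(a) P = 3.333 W  (b) Q = 46.86 VAR  (c) S = 46.98 VA  (d) PF = 0.07096 (lagging)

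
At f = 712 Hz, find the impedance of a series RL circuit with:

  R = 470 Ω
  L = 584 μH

Step 1 — Angular frequency: ω = 2π·f = 2π·712 = 4474 rad/s.
Step 2 — Component impedances:
  R: Z = R = 470 Ω
  L: Z = jωL = j·4474·0.000584 = 0 + j2.613 Ω
Step 3 — Series combination: Z_total = R + L = 470 + j2.613 Ω = 470∠0.3° Ω.

Z = 470 + j2.613 Ω = 470∠0.3° Ω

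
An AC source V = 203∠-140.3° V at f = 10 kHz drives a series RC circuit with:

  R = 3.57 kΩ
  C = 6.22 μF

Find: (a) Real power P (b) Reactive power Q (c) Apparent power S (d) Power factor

Step 1 — Angular frequency: ω = 2π·f = 2π·1e+04 = 6.283e+04 rad/s.
Step 2 — Component impedances:
  R: Z = R = 3570 Ω
  C: Z = 1/(jωC) = -j/(ω·C) = 0 - j2.559 Ω
Step 3 — Series combination: Z_total = R + C = 3570 - j2.559 Ω = 3570∠-0.0° Ω.
Step 4 — Source phasor: V = 203∠-140.3° V = -156.2 - j129.7 V.
Step 5 — Current: I = V / Z = -0.04372 - j0.03635 A = 0.05686∠-140.3° A.
Step 6 — Complex power: S = V·I* = 11.54 - j0.008273 VA.
Step 7 — Real power: P = Re(S) = 11.54 W.
Step 8 — Reactive power: Q = Im(S) = -0.008273 VAR.
Step 9 — Apparent power: |S| = 11.54 VA.
Step 10 — Power factor: PF = P/|S| = 1 (leading).

(a) P = 11.54 W  (b) Q = -0.008273 VAR  (c) S = 11.54 VA  (d) PF = 1 (leading)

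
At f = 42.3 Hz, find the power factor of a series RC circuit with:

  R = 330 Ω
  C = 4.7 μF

Step 1 — Angular frequency: ω = 2π·f = 2π·42.3 = 265.8 rad/s.
Step 2 — Component impedances:
  R: Z = R = 330 Ω
  C: Z = 1/(jωC) = -j/(ω·C) = 0 - j800.5 Ω
Step 3 — Series combination: Z_total = R + C = 330 - j800.5 Ω = 865.9∠-67.6° Ω.
Step 4 — Power factor: PF = cos(φ) = Re(Z)/|Z| = 330/865.9 = 0.3811.
Step 5 — Type: Im(Z) = -800.5 ⇒ leading (phase φ = -67.6°).

PF = 0.3811 (leading, φ = -67.6°)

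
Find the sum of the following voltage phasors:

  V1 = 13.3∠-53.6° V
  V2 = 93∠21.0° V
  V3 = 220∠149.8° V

Step 1 — Convert each phasor to rectangular form:
  V1 = 13.3·(cos(-53.6°) + j·sin(-53.6°)) = 7.892 - j10.71 V
  V2 = 93·(cos(21.0°) + j·sin(21.0°)) = 86.82 + j33.33 V
  V3 = 220·(cos(149.8°) + j·sin(149.8°)) = -190.1 + j110.7 V
Step 2 — Sum components: V_total = -95.43 + j133.3 V.
Step 3 — Convert to polar: |V_total| = 163.9 V, ∠V_total = 125.6°.

V_total = 163.9∠125.6° V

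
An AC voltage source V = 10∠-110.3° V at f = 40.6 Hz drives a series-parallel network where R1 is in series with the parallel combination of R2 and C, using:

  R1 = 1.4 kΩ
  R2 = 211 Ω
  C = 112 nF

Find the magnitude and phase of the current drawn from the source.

Step 1 — Angular frequency: ω = 2π·f = 2π·40.6 = 255.1 rad/s.
Step 2 — Component impedances:
  R1: Z = R = 1400 Ω
  R2: Z = R = 211 Ω
  C: Z = 1/(jωC) = -j/(ω·C) = 0 - j3.5e+04 Ω
Step 3 — Parallel branch: R2 || C = 1/(1/R2 + 1/C) = 211 - j1.272 Ω.
Step 4 — Series with R1: Z_total = R1 + (R2 || C) = 1611 - j1.272 Ω = 1611∠-0.0° Ω.
Step 5 — Source phasor: V = 10∠-110.3° V = -3.469 - j9.379 V.
Step 6 — Ohm's law: I = V / Z_total = (-3.469 - j9.379) / (1611 - j1.272) = -0.002149 - j0.005824 A.
Step 7 — Convert to polar: |I| = 0.006207 A, ∠I = -110.3°.

I = 0.006207∠-110.3° A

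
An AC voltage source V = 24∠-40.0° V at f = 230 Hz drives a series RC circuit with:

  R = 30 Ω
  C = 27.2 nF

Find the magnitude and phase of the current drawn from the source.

Step 1 — Angular frequency: ω = 2π·f = 2π·230 = 1445 rad/s.
Step 2 — Component impedances:
  R: Z = R = 30 Ω
  C: Z = 1/(jωC) = -j/(ω·C) = 0 - j2.544e+04 Ω
Step 3 — Series combination: Z_total = R + C = 30 - j2.544e+04 Ω = 2.544e+04∠-89.9° Ω.
Step 4 — Source phasor: V = 24∠-40.0° V = 18.39 - j15.43 V.
Step 5 — Ohm's law: I = V / Z_total = (18.39 - j15.43) / (30 - j2.544e+04) = 0.0006072 + j0.000722 A.
Step 6 — Convert to polar: |I| = 0.0009434 A, ∠I = 49.9°.

I = 0.0009434∠49.9° A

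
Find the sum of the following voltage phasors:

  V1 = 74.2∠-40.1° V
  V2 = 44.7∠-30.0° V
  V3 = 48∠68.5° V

Step 1 — Convert each phasor to rectangular form:
  V1 = 74.2·(cos(-40.1°) + j·sin(-40.1°)) = 56.76 - j47.79 V
  V2 = 44.7·(cos(-30.0°) + j·sin(-30.0°)) = 38.71 - j22.35 V
  V3 = 48·(cos(68.5°) + j·sin(68.5°)) = 17.59 + j44.66 V
Step 2 — Sum components: V_total = 113.1 - j25.48 V.
Step 3 — Convert to polar: |V_total| = 115.9 V, ∠V_total = -12.7°.

V_total = 115.9∠-12.7° V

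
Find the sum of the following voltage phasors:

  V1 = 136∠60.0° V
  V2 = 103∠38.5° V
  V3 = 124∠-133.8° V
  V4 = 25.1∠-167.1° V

Step 1 — Convert each phasor to rectangular form:
  V1 = 136·(cos(60.0°) + j·sin(60.0°)) = 68 + j117.8 V
  V2 = 103·(cos(38.5°) + j·sin(38.5°)) = 80.61 + j64.12 V
  V3 = 124·(cos(-133.8°) + j·sin(-133.8°)) = -85.83 - j89.5 V
  V4 = 25.1·(cos(-167.1°) + j·sin(-167.1°)) = -24.47 - j5.604 V
Step 2 — Sum components: V_total = 38.32 + j86.8 V.
Step 3 — Convert to polar: |V_total| = 94.88 V, ∠V_total = 66.2°.

V_total = 94.88∠66.2° V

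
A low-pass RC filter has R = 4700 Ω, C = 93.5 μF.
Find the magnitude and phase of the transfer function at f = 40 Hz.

Step 1 — Angular frequency: ω = 2π·40 = 251.3 rad/s.
Step 2 — Transfer function: H(jω) = 1/(1 + jωRC).
Step 3 — Denominator: 1 + jωRC = 1 + j·251.3·4700·9.35e-05 = 1 + j110.4.
Step 4 — H = 8.197e-05 - j0.009053.
Step 5 — Magnitude: |H| = 0.009054 (-40.9 dB); phase: φ = -89.5°.

|H| = 0.009054 (-40.9 dB), φ = -89.5°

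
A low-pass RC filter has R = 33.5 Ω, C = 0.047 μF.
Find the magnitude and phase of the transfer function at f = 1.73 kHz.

Step 1 — Angular frequency: ω = 2π·1730 = 1.087e+04 rad/s.
Step 2 — Transfer function: H(jω) = 1/(1 + jωRC).
Step 3 — Denominator: 1 + jωRC = 1 + j·1.087e+04·33.5·4.7e-08 = 1 + j0.01711.
Step 4 — H = 0.9997 - j0.01711.
Step 5 — Magnitude: |H| = 0.9999 (-0.0 dB); phase: φ = -1.0°.

|H| = 0.9999 (-0.0 dB), φ = -1.0°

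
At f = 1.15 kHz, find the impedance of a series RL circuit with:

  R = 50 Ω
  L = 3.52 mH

Step 1 — Angular frequency: ω = 2π·f = 2π·1150 = 7226 rad/s.
Step 2 — Component impedances:
  R: Z = R = 50 Ω
  L: Z = jωL = j·7226·0.00352 = 0 + j25.43 Ω
Step 3 — Series combination: Z_total = R + L = 50 + j25.43 Ω = 56.1∠27.0° Ω.

Z = 50 + j25.43 Ω = 56.1∠27.0° Ω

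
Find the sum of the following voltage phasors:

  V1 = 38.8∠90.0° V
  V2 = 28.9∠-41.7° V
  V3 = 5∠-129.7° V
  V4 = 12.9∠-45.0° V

Step 1 — Convert each phasor to rectangular form:
  V1 = 38.8·(cos(90.0°) + j·sin(90.0°)) = 0 + j38.8 V
  V2 = 28.9·(cos(-41.7°) + j·sin(-41.7°)) = 21.58 - j19.23 V
  V3 = 5·(cos(-129.7°) + j·sin(-129.7°)) = -3.194 - j3.847 V
  V4 = 12.9·(cos(-45.0°) + j·sin(-45.0°)) = 9.122 - j9.122 V
Step 2 — Sum components: V_total = 27.51 + j6.606 V.
Step 3 — Convert to polar: |V_total| = 28.29 V, ∠V_total = 13.5°.

V_total = 28.29∠13.5° V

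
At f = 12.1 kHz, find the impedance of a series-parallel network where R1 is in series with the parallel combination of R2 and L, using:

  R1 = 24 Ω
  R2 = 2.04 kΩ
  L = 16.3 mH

Step 1 — Angular frequency: ω = 2π·f = 2π·1.21e+04 = 7.603e+04 rad/s.
Step 2 — Component impedances:
  R1: Z = R = 24 Ω
  R2: Z = R = 2040 Ω
  L: Z = jωL = j·7.603e+04·0.0163 = 0 + j1239 Ω
Step 3 — Parallel branch: R2 || L = 1/(1/R2 + 1/L) = 549.9 + j905.2 Ω.
Step 4 — Series with R1: Z_total = R1 + (R2 || L) = 573.9 + j905.2 Ω = 1072∠57.6° Ω.

Z = 573.9 + j905.2 Ω = 1072∠57.6° Ω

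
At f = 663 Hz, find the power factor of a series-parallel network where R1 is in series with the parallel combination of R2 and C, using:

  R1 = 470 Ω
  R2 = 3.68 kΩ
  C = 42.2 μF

Step 1 — Angular frequency: ω = 2π·f = 2π·663 = 4166 rad/s.
Step 2 — Component impedances:
  R1: Z = R = 470 Ω
  R2: Z = R = 3680 Ω
  C: Z = 1/(jωC) = -j/(ω·C) = 0 - j5.688 Ω
Step 3 — Parallel branch: R2 || C = 1/(1/R2 + 1/C) = 0.008793 - j5.688 Ω.
Step 4 — Series with R1: Z_total = R1 + (R2 || C) = 470 - j5.688 Ω = 470∠-0.7° Ω.
Step 5 — Power factor: PF = cos(φ) = Re(Z)/|Z| = 470.01/470.04 = 0.9999.
Step 6 — Type: Im(Z) = -5.688 ⇒ leading (phase φ = -0.7°).

PF = 0.9999 (leading, φ = -0.7°)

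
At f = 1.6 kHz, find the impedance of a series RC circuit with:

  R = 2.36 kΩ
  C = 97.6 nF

Step 1 — Angular frequency: ω = 2π·f = 2π·1600 = 1.005e+04 rad/s.
Step 2 — Component impedances:
  R: Z = R = 2360 Ω
  C: Z = 1/(jωC) = -j/(ω·C) = 0 - j1019 Ω
Step 3 — Series combination: Z_total = R + C = 2360 - j1019 Ω = 2571∠-23.4° Ω.

Z = 2360 - j1019 Ω = 2571∠-23.4° Ω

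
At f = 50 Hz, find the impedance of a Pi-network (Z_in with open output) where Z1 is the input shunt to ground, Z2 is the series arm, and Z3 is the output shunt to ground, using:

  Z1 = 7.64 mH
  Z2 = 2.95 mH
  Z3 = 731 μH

Step 1 — Angular frequency: ω = 2π·f = 2π·50 = 314.2 rad/s.
Step 2 — Component impedances:
  Z1: Z = jωL = j·314.2·0.00764 = 0 + j2.4 Ω
  Z2: Z = jωL = j·314.2·0.00295 = 0 + j0.9268 Ω
  Z3: Z = jωL = j·314.2·0.000731 = 0 + j0.2297 Ω
Step 3 — With open output, the series arm Z2 and the output shunt Z3 appear in series to ground: Z2 + Z3 = 0 + j1.156 Ω.
Step 4 — Parallel with input shunt Z1: Z_in = Z1 || (Z2 + Z3) = 0 + j0.7804 Ω = 0.7804∠90.0° Ω.

Z = 0 + j0.7804 Ω = 0.7804∠90.0° Ω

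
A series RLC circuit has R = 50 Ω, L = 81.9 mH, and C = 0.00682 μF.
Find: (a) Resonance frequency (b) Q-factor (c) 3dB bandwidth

Step 1 — Resonance: ω₀ = 1/√(LC) = 1/√(0.0819·6.82e-09) = 4.231e+04 rad/s.
Step 2 — f₀ = ω₀/(2π) = 6734 Hz.
Step 3 — Series Q: Q = ω₀L/R = 4.231e+04·0.0819/50 = 69.31.
Step 4 — Bandwidth: Δω = ω₀/Q = 610.5 rad/s; BW = Δω/(2π) = 97.16 Hz.

(a) f₀ = 6734 Hz  (b) Q = 69.31  (c) BW = 97.16 Hz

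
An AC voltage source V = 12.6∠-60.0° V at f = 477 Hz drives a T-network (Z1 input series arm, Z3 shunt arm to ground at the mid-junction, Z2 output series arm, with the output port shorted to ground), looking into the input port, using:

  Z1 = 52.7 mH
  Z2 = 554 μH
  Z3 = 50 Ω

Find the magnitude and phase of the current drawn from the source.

Step 1 — Angular frequency: ω = 2π·f = 2π·477 = 2997 rad/s.
Step 2 — Component impedances:
  Z1: Z = jωL = j·2997·0.0527 = 0 + j157.9 Ω
  Z2: Z = jωL = j·2997·0.000554 = 0 + j1.66 Ω
  Z3: Z = R = 50 Ω
Step 3 — With the output port shorted to ground, the output series arm Z2 runs from the junction to ground; the shunt arm Z3 also runs from the junction to ground. They appear in parallel: Z3 || Z2 = 0.05508 + j1.659 Ω.
Step 4 — Series with input arm Z1: Z_in = Z1 + (Z3 || Z2) = 0.05508 + j159.6 Ω = 159.6∠90.0° Ω.
Step 5 — Source phasor: V = 12.6∠-60.0° V = 6.3 - j10.91 V.
Step 6 — Ohm's law: I = V / Z_total = (6.3 - j10.91) / (0.05508 + j159.6) = -0.06835 - j0.0395 A.
Step 7 — Convert to polar: |I| = 0.07895 A, ∠I = -150.0°.

I = 0.07895∠-150.0° A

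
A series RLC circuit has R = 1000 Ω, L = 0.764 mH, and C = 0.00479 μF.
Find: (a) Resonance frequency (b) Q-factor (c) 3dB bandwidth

Step 1 — Resonance: ω₀ = 1/√(LC) = 1/√(0.000764·4.79e-09) = 5.227e+05 rad/s.
Step 2 — f₀ = ω₀/(2π) = 8.32e+04 Hz.
Step 3 — Series Q: Q = ω₀L/R = 5.227e+05·0.000764/1000 = 0.3994.
Step 4 — Bandwidth: Δω = ω₀/Q = 1.309e+06 rad/s; BW = Δω/(2π) = 2.083e+05 Hz.

(a) f₀ = 8.32e+04 Hz  (b) Q = 0.3994  (c) BW = 2.083e+05 Hz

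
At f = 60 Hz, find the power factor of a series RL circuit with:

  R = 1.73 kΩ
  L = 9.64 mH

Step 1 — Angular frequency: ω = 2π·f = 2π·60 = 377 rad/s.
Step 2 — Component impedances:
  R: Z = R = 1730 Ω
  L: Z = jωL = j·377·0.00964 = 0 + j3.634 Ω
Step 3 — Series combination: Z_total = R + L = 1730 + j3.634 Ω = 1730∠0.1° Ω.
Step 4 — Power factor: PF = cos(φ) = Re(Z)/|Z| = 1730/1730 = 1.
Step 5 — Type: Im(Z) = 3.634 ⇒ lagging (phase φ = 0.1°).

PF = 1 (lagging, φ = 0.1°)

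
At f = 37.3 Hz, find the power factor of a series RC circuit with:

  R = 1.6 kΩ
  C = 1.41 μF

Step 1 — Angular frequency: ω = 2π·f = 2π·37.3 = 234.4 rad/s.
Step 2 — Component impedances:
  R: Z = R = 1600 Ω
  C: Z = 1/(jωC) = -j/(ω·C) = 0 - j3026 Ω
Step 3 — Series combination: Z_total = R + C = 1600 - j3026 Ω = 3423∠-62.1° Ω.
Step 4 — Power factor: PF = cos(φ) = Re(Z)/|Z| = 1600/3423 = 0.4674.
Step 5 — Type: Im(Z) = -3026 ⇒ leading (phase φ = -62.1°).

PF = 0.4674 (leading, φ = -62.1°)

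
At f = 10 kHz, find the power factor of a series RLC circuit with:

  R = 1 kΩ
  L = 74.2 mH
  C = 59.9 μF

Step 1 — Angular frequency: ω = 2π·f = 2π·1e+04 = 6.283e+04 rad/s.
Step 2 — Component impedances:
  R: Z = R = 1000 Ω
  L: Z = jωL = j·6.283e+04·0.0742 = 0 + j4662 Ω
  C: Z = 1/(jωC) = -j/(ω·C) = 0 - j0.2657 Ω
Step 3 — Series combination: Z_total = R + L + C = 1000 + j4662 Ω = 4768∠77.9° Ω.
Step 4 — Power factor: PF = cos(φ) = Re(Z)/|Z| = 1000/4768 = 0.2097.
Step 5 — Type: Im(Z) = 4662 ⇒ lagging (phase φ = 77.9°).

PF = 0.2097 (lagging, φ = 77.9°)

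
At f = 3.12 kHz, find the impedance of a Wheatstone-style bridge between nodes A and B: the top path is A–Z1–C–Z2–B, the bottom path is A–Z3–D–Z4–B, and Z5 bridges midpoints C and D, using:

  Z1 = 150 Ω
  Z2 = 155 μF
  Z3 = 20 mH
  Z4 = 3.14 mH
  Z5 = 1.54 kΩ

Step 1 — Angular frequency: ω = 2π·f = 2π·3120 = 1.96e+04 rad/s.
Step 2 — Component impedances:
  Z1: Z = R = 150 Ω
  Z2: Z = 1/(jωC) = -j/(ω·C) = 0 - j0.3291 Ω
  Z3: Z = jωL = j·1.96e+04·0.02 = 0 + j392.1 Ω
  Z4: Z = jωL = j·1.96e+04·0.00314 = 0 + j61.56 Ω
  Z5: Z = R = 1540 Ω
Step 3 — Bridge requires nodal analysis (the Z5 bridge couples midpoints C and D, so the two paths cannot be reduced to a simple series/parallel combination). Setting node B to ground and injecting 1 A at node A, the 3-node admittance system at A, C, D solves to V_A = Z_AB = 135.2 + j44.33 Ω = 142.3∠18.2° Ω.

Z = 135.2 + j44.33 Ω = 142.3∠18.2° Ω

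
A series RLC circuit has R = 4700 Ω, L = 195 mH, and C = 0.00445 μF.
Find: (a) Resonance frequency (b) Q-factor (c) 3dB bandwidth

Step 1 — Resonance: ω₀ = 1/√(LC) = 1/√(0.195·4.45e-09) = 3.395e+04 rad/s.
Step 2 — f₀ = ω₀/(2π) = 5403 Hz.
Step 3 — Series Q: Q = ω₀L/R = 3.395e+04·0.195/4700 = 1.408.
Step 4 — Bandwidth: Δω = ω₀/Q = 2.41e+04 rad/s; BW = Δω/(2π) = 3836 Hz.

(a) f₀ = 5403 Hz  (b) Q = 1.408  (c) BW = 3836 Hz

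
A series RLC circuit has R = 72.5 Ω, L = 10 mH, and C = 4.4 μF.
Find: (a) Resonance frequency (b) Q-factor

Step 1 — Resonance condition Im(Z)=0 gives ω₀ = 1/√(LC).
Step 2 — ω₀ = 1/√(0.01·4.4e-06) = 4767 rad/s.
Step 3 — f₀ = ω₀/(2π) = 758.7 Hz.
Step 4 — Series Q: Q = ω₀L/R = 4767·0.01/72.5 = 0.6576.

(a) f₀ = 758.7 Hz  (b) Q = 0.6576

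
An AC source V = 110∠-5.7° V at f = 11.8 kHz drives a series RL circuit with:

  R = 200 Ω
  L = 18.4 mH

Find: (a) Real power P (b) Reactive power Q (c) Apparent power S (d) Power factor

Step 1 — Angular frequency: ω = 2π·f = 2π·1.18e+04 = 7.414e+04 rad/s.
Step 2 — Component impedances:
  R: Z = R = 200 Ω
  L: Z = jωL = j·7.414e+04·0.0184 = 0 + j1364 Ω
Step 3 — Series combination: Z_total = R + L = 200 + j1364 Ω = 1379∠81.7° Ω.
Step 4 — Source phasor: V = 110∠-5.7° V = 109.5 - j10.93 V.
Step 5 — Current: I = V / Z = 0.003675 - j0.0797 A = 0.07978∠-87.4° A.
Step 6 — Complex power: S = V·I* = 1.273 + j8.683 VA.
Step 7 — Real power: P = Re(S) = 1.273 W.
Step 8 — Reactive power: Q = Im(S) = 8.683 VAR.
Step 9 — Apparent power: |S| = 8.776 VA.
Step 10 — Power factor: PF = P/|S| = 0.1451 (lagging).

(a) P = 1.273 W  (b) Q = 8.683 VAR  (c) S = 8.776 VA  (d) PF = 0.1451 (lagging)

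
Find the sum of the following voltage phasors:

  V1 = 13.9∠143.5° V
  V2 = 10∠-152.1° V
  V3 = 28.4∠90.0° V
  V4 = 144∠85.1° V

Step 1 — Convert each phasor to rectangular form:
  V1 = 13.9·(cos(143.5°) + j·sin(143.5°)) = -11.17 + j8.268 V
  V2 = 10·(cos(-152.1°) + j·sin(-152.1°)) = -8.838 - j4.679 V
  V3 = 28.4·(cos(90.0°) + j·sin(90.0°)) = 0 + j28.4 V
  V4 = 144·(cos(85.1°) + j·sin(85.1°)) = 12.3 + j143.5 V
Step 2 — Sum components: V_total = -7.711 + j175.5 V.
Step 3 — Convert to polar: |V_total| = 175.6 V, ∠V_total = 92.5°.

V_total = 175.6∠92.5° V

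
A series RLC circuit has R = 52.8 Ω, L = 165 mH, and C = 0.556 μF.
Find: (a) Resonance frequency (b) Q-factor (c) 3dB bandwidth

Step 1 — Resonance: ω₀ = 1/√(LC) = 1/√(0.165·5.56e-07) = 3302 rad/s.
Step 2 — f₀ = ω₀/(2π) = 525.5 Hz.
Step 3 — Series Q: Q = ω₀L/R = 3302·0.165/52.8 = 10.32.
Step 4 — Bandwidth: Δω = ω₀/Q = 320 rad/s; BW = Δω/(2π) = 50.93 Hz.

(a) f₀ = 525.5 Hz  (b) Q = 10.32  (c) BW = 50.93 Hz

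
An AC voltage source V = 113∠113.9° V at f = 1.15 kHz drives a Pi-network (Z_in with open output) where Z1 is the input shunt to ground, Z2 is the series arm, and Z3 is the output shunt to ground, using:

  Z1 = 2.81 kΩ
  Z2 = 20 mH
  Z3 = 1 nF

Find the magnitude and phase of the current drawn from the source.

Step 1 — Angular frequency: ω = 2π·f = 2π·1150 = 7226 rad/s.
Step 2 — Component impedances:
  Z1: Z = R = 2810 Ω
  Z2: Z = jωL = j·7226·0.02 = 0 + j144.5 Ω
  Z3: Z = 1/(jωC) = -j/(ω·C) = 0 - j1.384e+05 Ω
Step 3 — With open output, the series arm Z2 and the output shunt Z3 appear in series to ground: Z2 + Z3 = 0 - j1.383e+05 Ω.
Step 4 — Parallel with input shunt Z1: Z_in = Z1 || (Z2 + Z3) = 2809 - j57.09 Ω = 2809∠-1.2° Ω.
Step 5 — Source phasor: V = 113∠113.9° V = -45.78 + j103.3 V.
Step 6 — Ohm's law: I = V / Z_total = (-45.78 + j103.3) / (2809 - j57.09) = -0.01704 + j0.03643 A.
Step 7 — Convert to polar: |I| = 0.04022 A, ∠I = 115.1°.

I = 0.04022∠115.1° A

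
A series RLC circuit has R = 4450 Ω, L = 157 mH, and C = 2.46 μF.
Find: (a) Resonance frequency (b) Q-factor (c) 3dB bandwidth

Step 1 — Resonance: ω₀ = 1/√(LC) = 1/√(0.157·2.46e-06) = 1609 rad/s.
Step 2 — f₀ = ω₀/(2π) = 256.1 Hz.
Step 3 — Series Q: Q = ω₀L/R = 1609·0.157/4450 = 0.05677.
Step 4 — Bandwidth: Δω = ω₀/Q = 2.834e+04 rad/s; BW = Δω/(2π) = 4511 Hz.

(a) f₀ = 256.1 Hz  (b) Q = 0.05677  (c) BW = 4511 Hz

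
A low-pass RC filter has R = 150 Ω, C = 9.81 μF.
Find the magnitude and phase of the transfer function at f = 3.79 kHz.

Step 1 — Angular frequency: ω = 2π·3790 = 2.381e+04 rad/s.
Step 2 — Transfer function: H(jω) = 1/(1 + jωRC).
Step 3 — Denominator: 1 + jωRC = 1 + j·2.381e+04·150·9.81e-06 = 1 + j35.04.
Step 4 — H = 0.0008137 - j0.02851.
Step 5 — Magnitude: |H| = 0.02853 (-30.9 dB); phase: φ = -88.4°.

|H| = 0.02853 (-30.9 dB), φ = -88.4°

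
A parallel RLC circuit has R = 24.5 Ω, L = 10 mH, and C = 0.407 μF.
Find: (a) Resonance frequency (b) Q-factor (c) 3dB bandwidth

Step 1 — Resonance: ω₀ = 1/√(LC) = 1/√(0.01·4.07e-07) = 1.567e+04 rad/s.
Step 2 — f₀ = ω₀/(2π) = 2495 Hz.
Step 3 — Parallel Q: Q = R/(ω₀L) = 24.5/(1.567e+04·0.01) = 0.1563.
Step 4 — Bandwidth: Δω = ω₀/Q = 1.003e+05 rad/s; BW = Δω/(2π) = 1.596e+04 Hz.

(a) f₀ = 2495 Hz  (b) Q = 0.1563  (c) BW = 1.596e+04 Hz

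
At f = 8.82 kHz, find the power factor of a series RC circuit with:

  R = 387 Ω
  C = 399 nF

Step 1 — Angular frequency: ω = 2π·f = 2π·8820 = 5.542e+04 rad/s.
Step 2 — Component impedances:
  R: Z = R = 387 Ω
  C: Z = 1/(jωC) = -j/(ω·C) = 0 - j45.23 Ω
Step 3 — Series combination: Z_total = R + C = 387 - j45.23 Ω = 389.6∠-6.7° Ω.
Step 4 — Power factor: PF = cos(φ) = Re(Z)/|Z| = 387/389.634 = 0.9932.
Step 5 — Type: Im(Z) = -45.23 ⇒ leading (phase φ = -6.7°).

PF = 0.9932 (leading, φ = -6.7°)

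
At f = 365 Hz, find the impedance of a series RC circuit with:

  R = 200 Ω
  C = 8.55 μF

Step 1 — Angular frequency: ω = 2π·f = 2π·365 = 2293 rad/s.
Step 2 — Component impedances:
  R: Z = R = 200 Ω
  C: Z = 1/(jωC) = -j/(ω·C) = 0 - j51 Ω
Step 3 — Series combination: Z_total = R + C = 200 - j51 Ω = 206.4∠-14.3° Ω.

Z = 200 - j51 Ω = 206.4∠-14.3° Ω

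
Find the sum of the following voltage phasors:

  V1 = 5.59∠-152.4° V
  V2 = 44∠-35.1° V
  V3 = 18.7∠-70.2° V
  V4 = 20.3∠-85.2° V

Step 1 — Convert each phasor to rectangular form:
  V1 = 5.59·(cos(-152.4°) + j·sin(-152.4°)) = -4.954 - j2.59 V
  V2 = 44·(cos(-35.1°) + j·sin(-35.1°)) = 36 - j25.3 V
  V3 = 18.7·(cos(-70.2°) + j·sin(-70.2°)) = 6.334 - j17.59 V
  V4 = 20.3·(cos(-85.2°) + j·sin(-85.2°)) = 1.699 - j20.23 V
Step 2 — Sum components: V_total = 39.08 - j65.71 V.
Step 3 — Convert to polar: |V_total| = 76.45 V, ∠V_total = -59.3°.

V_total = 76.45∠-59.3° V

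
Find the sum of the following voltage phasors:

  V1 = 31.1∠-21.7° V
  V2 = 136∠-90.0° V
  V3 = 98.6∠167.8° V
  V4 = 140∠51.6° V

Step 1 — Convert each phasor to rectangular form:
  V1 = 31.1·(cos(-21.7°) + j·sin(-21.7°)) = 28.9 - j11.5 V
  V2 = 136·(cos(-90.0°) + j·sin(-90.0°)) = 0 - j136 V
  V3 = 98.6·(cos(167.8°) + j·sin(167.8°)) = -96.37 + j20.84 V
  V4 = 140·(cos(51.6°) + j·sin(51.6°)) = 86.96 + j109.7 V
Step 2 — Sum components: V_total = 19.48 - j16.95 V.
Step 3 — Convert to polar: |V_total| = 25.82 V, ∠V_total = -41.0°.

V_total = 25.82∠-41.0° V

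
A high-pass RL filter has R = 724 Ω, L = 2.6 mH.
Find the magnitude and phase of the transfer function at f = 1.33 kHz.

Step 1 — Angular frequency: ω = 2π·1330 = 8357 rad/s.
Step 2 — Transfer function: H(jω) = jωL/(R + jωL).
Step 3 — Numerator jωL = j·21.73; denominator R + jωL = 724 + j21.73.
Step 4 — H = 0.0008998 + j0.02998.
Step 5 — Magnitude: |H| = 0.03 (-30.5 dB); phase: φ = 88.3°.

|H| = 0.03 (-30.5 dB), φ = 88.3°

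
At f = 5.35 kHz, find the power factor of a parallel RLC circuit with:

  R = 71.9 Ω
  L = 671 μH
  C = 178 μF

Step 1 — Angular frequency: ω = 2π·f = 2π·5350 = 3.362e+04 rad/s.
Step 2 — Component impedances:
  R: Z = R = 71.9 Ω
  L: Z = jωL = j·3.362e+04·0.000671 = 0 + j22.56 Ω
  C: Z = 1/(jωC) = -j/(ω·C) = 0 - j0.1671 Ω
Step 3 — Parallel combination: 1/Z_total = 1/R + 1/L + 1/C; Z_total = 0.0003943 - j0.1684 Ω = 0.1684∠-89.9° Ω.
Step 4 — Power factor: PF = cos(φ) = Re(Z)/|Z| = 0.00039429/0.16837 = 0.002342.
Step 5 — Type: Im(Z) = -0.1684 ⇒ leading (phase φ = -89.9°).

PF = 0.002342 (leading, φ = -89.9°)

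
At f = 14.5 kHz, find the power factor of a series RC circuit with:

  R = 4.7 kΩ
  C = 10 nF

Step 1 — Angular frequency: ω = 2π·f = 2π·1.45e+04 = 9.111e+04 rad/s.
Step 2 — Component impedances:
  R: Z = R = 4700 Ω
  C: Z = 1/(jωC) = -j/(ω·C) = 0 - j1098 Ω
Step 3 — Series combination: Z_total = R + C = 4700 - j1098 Ω = 4826∠-13.1° Ω.
Step 4 — Power factor: PF = cos(φ) = Re(Z)/|Z| = 4700/4826.5 = 0.9738.
Step 5 — Type: Im(Z) = -1098 ⇒ leading (phase φ = -13.1°).

PF = 0.9738 (leading, φ = -13.1°)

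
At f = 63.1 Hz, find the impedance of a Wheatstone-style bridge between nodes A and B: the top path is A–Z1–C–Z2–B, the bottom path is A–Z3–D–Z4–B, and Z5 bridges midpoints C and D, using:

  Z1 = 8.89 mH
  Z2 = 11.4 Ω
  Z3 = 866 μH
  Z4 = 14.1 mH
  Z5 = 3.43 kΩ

Step 1 — Angular frequency: ω = 2π·f = 2π·63.1 = 396.5 rad/s.
Step 2 — Component impedances:
  Z1: Z = jωL = j·396.5·0.00889 = 0 + j3.525 Ω
  Z2: Z = R = 11.4 Ω
  Z3: Z = jωL = j·396.5·0.000866 = 0 + j0.3433 Ω
  Z4: Z = jωL = j·396.5·0.0141 = 0 + j5.59 Ω
  Z5: Z = R = 3430 Ω
Step 3 — Bridge requires nodal analysis (the Z5 bridge couples midpoints C and D, so the two paths cannot be reduced to a simple series/parallel combination). Setting node B to ground and injecting 1 A at node A, the 3-node admittance system at A, C, D solves to V_A = Z_AB = 1.829 + j4.416 Ω = 4.78∠67.5° Ω.

Z = 1.829 + j4.416 Ω = 4.78∠67.5° Ω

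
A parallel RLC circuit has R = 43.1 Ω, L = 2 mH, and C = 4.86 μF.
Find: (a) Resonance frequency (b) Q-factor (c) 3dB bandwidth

Step 1 — Resonance: ω₀ = 1/√(LC) = 1/√(0.002·4.86e-06) = 1.014e+04 rad/s.
Step 2 — f₀ = ω₀/(2π) = 1614 Hz.
Step 3 — Parallel Q: Q = R/(ω₀L) = 43.1/(1.014e+04·0.002) = 2.125.
Step 4 — Bandwidth: Δω = ω₀/Q = 4774 rad/s; BW = Δω/(2π) = 759.8 Hz.

(a) f₀ = 1614 Hz  (b) Q = 2.125  (c) BW = 759.8 Hz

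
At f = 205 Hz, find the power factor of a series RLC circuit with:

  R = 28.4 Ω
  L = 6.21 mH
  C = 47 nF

Step 1 — Angular frequency: ω = 2π·f = 2π·205 = 1288 rad/s.
Step 2 — Component impedances:
  R: Z = R = 28.4 Ω
  L: Z = jωL = j·1288·0.00621 = 0 + j7.999 Ω
  C: Z = 1/(jωC) = -j/(ω·C) = 0 - j1.652e+04 Ω
Step 3 — Series combination: Z_total = R + L + C = 28.4 - j1.651e+04 Ω = 1.651e+04∠-89.9° Ω.
Step 4 — Power factor: PF = cos(φ) = Re(Z)/|Z| = 28.4/1.651e+04 = 0.00172.
Step 5 — Type: Im(Z) = -1.651e+04 ⇒ leading (phase φ = -89.9°).

PF = 0.00172 (leading, φ = -89.9°)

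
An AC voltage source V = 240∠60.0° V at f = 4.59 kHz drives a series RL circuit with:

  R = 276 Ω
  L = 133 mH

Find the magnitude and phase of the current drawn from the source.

Step 1 — Angular frequency: ω = 2π·f = 2π·4590 = 2.884e+04 rad/s.
Step 2 — Component impedances:
  R: Z = R = 276 Ω
  L: Z = jωL = j·2.884e+04·0.133 = 0 + j3836 Ω
Step 3 — Series combination: Z_total = R + L = 276 + j3836 Ω = 3846∠85.9° Ω.
Step 4 — Source phasor: V = 240∠60.0° V = 120 + j207.8 V.
Step 5 — Ohm's law: I = V / Z_total = (120 + j207.8) / (276 + j3836) = 0.05615 - j0.02724 A.
Step 6 — Convert to polar: |I| = 0.06241 A, ∠I = -25.9°.

I = 0.06241∠-25.9° A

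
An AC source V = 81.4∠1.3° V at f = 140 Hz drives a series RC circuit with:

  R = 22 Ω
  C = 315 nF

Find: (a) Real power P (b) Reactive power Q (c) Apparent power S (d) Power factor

Step 1 — Angular frequency: ω = 2π·f = 2π·140 = 879.6 rad/s.
Step 2 — Component impedances:
  R: Z = R = 22 Ω
  C: Z = 1/(jωC) = -j/(ω·C) = 0 - j3609 Ω
Step 3 — Series combination: Z_total = R + C = 22 - j3609 Ω = 3609∠-89.7° Ω.
Step 4 — Source phasor: V = 81.4∠1.3° V = 81.38 + j1.847 V.
Step 5 — Current: I = V / Z = -0.0003742 + j0.02255 A = 0.02255∠91.0° A.
Step 6 — Complex power: S = V·I* = 0.01119 - j1.836 VA.
Step 7 — Real power: P = Re(S) = 0.01119 W.
Step 8 — Reactive power: Q = Im(S) = -1.836 VAR.
Step 9 — Apparent power: |S| = 1.836 VA.
Step 10 — Power factor: PF = P/|S| = 0.006096 (leading).

(a) P = 0.01119 W  (b) Q = -1.836 VAR  (c) S = 1.836 VA  (d) PF = 0.006096 (leading)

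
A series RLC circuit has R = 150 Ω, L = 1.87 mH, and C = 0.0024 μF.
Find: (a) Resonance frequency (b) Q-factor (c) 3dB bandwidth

Step 1 — Resonance condition Im(Z)=0 gives ω₀ = 1/√(LC).
Step 2 — ω₀ = 1/√(0.00187·2.4e-09) = 4.72e+05 rad/s.
Step 3 — f₀ = ω₀/(2π) = 7.513e+04 Hz.
Step 4 — Series Q: Q = ω₀L/R = 4.72e+05·0.00187/150 = 5.885.
Step 5 — 3dB bandwidth: Δω = ω₀/Q = 8.021e+04 rad/s; BW = Δω/(2π) = 1.277e+04 Hz.

(a) f₀ = 7.513e+04 Hz  (b) Q = 5.885  (c) BW = 1.277e+04 Hz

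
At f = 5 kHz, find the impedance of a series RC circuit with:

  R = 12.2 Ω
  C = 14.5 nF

Step 1 — Angular frequency: ω = 2π·f = 2π·5000 = 3.142e+04 rad/s.
Step 2 — Component impedances:
  R: Z = R = 12.2 Ω
  C: Z = 1/(jωC) = -j/(ω·C) = 0 - j2195 Ω
Step 3 — Series combination: Z_total = R + C = 12.2 - j2195 Ω = 2195∠-89.7° Ω.

Z = 12.2 - j2195 Ω = 2195∠-89.7° Ω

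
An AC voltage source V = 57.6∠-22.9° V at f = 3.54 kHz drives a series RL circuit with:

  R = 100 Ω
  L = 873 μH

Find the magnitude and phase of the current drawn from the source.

Step 1 — Angular frequency: ω = 2π·f = 2π·3540 = 2.224e+04 rad/s.
Step 2 — Component impedances:
  R: Z = R = 100 Ω
  L: Z = jωL = j·2.224e+04·0.000873 = 0 + j19.42 Ω
Step 3 — Series combination: Z_total = R + L = 100 + j19.42 Ω = 101.9∠11.0° Ω.
Step 4 — Source phasor: V = 57.6∠-22.9° V = 53.06 - j22.41 V.
Step 5 — Ohm's law: I = V / Z_total = (53.06 - j22.41) / (100 + j19.42) = 0.4694 - j0.3153 A.
Step 6 — Convert to polar: |I| = 0.5654 A, ∠I = -33.9°.

I = 0.5654∠-33.9° A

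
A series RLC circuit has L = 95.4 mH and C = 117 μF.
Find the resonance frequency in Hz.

Step 1 — Resonance condition Im(Z)=0 gives ω₀ = 1/√(LC).
Step 2 — ω₀ = 1/√(0.0954·0.000117) = 299.3 rad/s.
Step 3 — f₀ = ω₀/(2π) = 47.64 Hz.

f₀ = 47.64 Hz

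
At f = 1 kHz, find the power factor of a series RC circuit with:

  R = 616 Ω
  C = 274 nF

Step 1 — Angular frequency: ω = 2π·f = 2π·1000 = 6283 rad/s.
Step 2 — Component impedances:
  R: Z = R = 616 Ω
  C: Z = 1/(jωC) = -j/(ω·C) = 0 - j580.9 Ω
Step 3 — Series combination: Z_total = R + C = 616 - j580.9 Ω = 846.7∠-43.3° Ω.
Step 4 — Power factor: PF = cos(φ) = Re(Z)/|Z| = 616/846.67 = 0.7276.
Step 5 — Type: Im(Z) = -580.9 ⇒ leading (phase φ = -43.3°).

PF = 0.7276 (leading, φ = -43.3°)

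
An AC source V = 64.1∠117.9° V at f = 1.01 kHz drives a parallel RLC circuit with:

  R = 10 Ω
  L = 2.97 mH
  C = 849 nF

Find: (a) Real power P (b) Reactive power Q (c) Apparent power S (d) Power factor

Step 1 — Angular frequency: ω = 2π·f = 2π·1010 = 6346 rad/s.
Step 2 — Component impedances:
  R: Z = R = 10 Ω
  L: Z = jωL = j·6346·0.00297 = 0 + j18.85 Ω
  C: Z = 1/(jωC) = -j/(ω·C) = 0 - j185.6 Ω
Step 3 — Parallel combination: 1/Z_total = 1/R + 1/L + 1/C; Z_total = 8.148 + j3.884 Ω = 9.027∠25.5° Ω.
Step 4 — Source phasor: V = 64.1∠117.9° V = -29.99 + j56.65 V.
Step 5 — Current: I = V / Z = -0.299 + j7.095 A = 7.101∠92.4° A.
Step 6 — Complex power: S = V·I* = 410.9 + j195.9 VA.
Step 7 — Real power: P = Re(S) = 410.9 W.
Step 8 — Reactive power: Q = Im(S) = 195.9 VAR.
Step 9 — Apparent power: |S| = 455.2 VA.
Step 10 — Power factor: PF = P/|S| = 0.9027 (lagging).

(a) P = 410.9 W  (b) Q = 195.9 VAR  (c) S = 455.2 VA  (d) PF = 0.9027 (lagging)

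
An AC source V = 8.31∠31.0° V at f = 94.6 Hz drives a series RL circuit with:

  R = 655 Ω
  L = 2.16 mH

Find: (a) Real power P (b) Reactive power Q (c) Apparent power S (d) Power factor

Step 1 — Angular frequency: ω = 2π·f = 2π·94.6 = 594.4 rad/s.
Step 2 — Component impedances:
  R: Z = R = 655 Ω
  L: Z = jωL = j·594.4·0.00216 = 0 + j1.284 Ω
Step 3 — Series combination: Z_total = R + L = 655 + j1.284 Ω = 655∠0.1° Ω.
Step 4 — Source phasor: V = 8.31∠31.0° V = 7.123 + j4.28 V.
Step 5 — Current: I = V / Z = 0.01089 + j0.006513 A = 0.01269∠30.9° A.
Step 6 — Complex power: S = V·I* = 0.1054 + j0.0002067 VA.
Step 7 — Real power: P = Re(S) = 0.1054 W.
Step 8 — Reactive power: Q = Im(S) = 0.0002067 VAR.
Step 9 — Apparent power: |S| = 0.1054 VA.
Step 10 — Power factor: PF = P/|S| = 1 (lagging).

(a) P = 0.1054 W  (b) Q = 0.0002067 VAR  (c) S = 0.1054 VA  (d) PF = 1 (lagging)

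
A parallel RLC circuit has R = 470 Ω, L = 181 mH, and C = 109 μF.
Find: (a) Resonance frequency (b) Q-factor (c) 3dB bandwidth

Step 1 — Resonance: ω₀ = 1/√(LC) = 1/√(0.181·0.000109) = 225.1 rad/s.
Step 2 — f₀ = ω₀/(2π) = 35.83 Hz.
Step 3 — Parallel Q: Q = R/(ω₀L) = 470/(225.1·0.181) = 11.53.
Step 4 — Bandwidth: Δω = ω₀/Q = 19.52 rad/s; BW = Δω/(2π) = 3.107 Hz.

(a) f₀ = 35.83 Hz  (b) Q = 11.53  (c) BW = 3.107 Hz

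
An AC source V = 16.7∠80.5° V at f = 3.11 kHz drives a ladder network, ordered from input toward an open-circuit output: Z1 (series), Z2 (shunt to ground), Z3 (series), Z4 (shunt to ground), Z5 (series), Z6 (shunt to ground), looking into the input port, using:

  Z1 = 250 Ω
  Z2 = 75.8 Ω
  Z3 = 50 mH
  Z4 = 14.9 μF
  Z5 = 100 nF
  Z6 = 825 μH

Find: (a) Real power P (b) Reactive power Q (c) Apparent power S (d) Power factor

Step 1 — Angular frequency: ω = 2π·f = 2π·3110 = 1.954e+04 rad/s.
Step 2 — Component impedances:
  Z1: Z = R = 250 Ω
  Z2: Z = R = 75.8 Ω
  Z3: Z = jωL = j·1.954e+04·0.05 = 0 + j977 Ω
  Z4: Z = 1/(jωC) = -j/(ω·C) = 0 - j3.435 Ω
  Z5: Z = 1/(jωC) = -j/(ω·C) = 0 - j511.8 Ω
  Z6: Z = jωL = j·1.954e+04·0.000825 = 0 + j16.12 Ω
Step 3 — Ladder network (open output): work backward from the far end, alternating series and parallel combinations. Z_in = 325.3 + j5.866 Ω = 325.4∠1.0° Ω.
Step 4 — Source phasor: V = 16.7∠80.5° V = 2.756 + j16.47 V.
Step 5 — Current: I = V / Z = 0.009382 + j0.05046 A = 0.05132∠79.5° A.
Step 6 — Complex power: S = V·I* = 0.8569 + j0.01545 VA.
Step 7 — Real power: P = Re(S) = 0.8569 W.
Step 8 — Reactive power: Q = Im(S) = 0.01545 VAR.
Step 9 — Apparent power: |S| = 0.8571 VA.
Step 10 — Power factor: PF = P/|S| = 0.9998 (lagging).

(a) P = 0.8569 W  (b) Q = 0.01545 VAR  (c) S = 0.8571 VA  (d) PF = 0.9998 (lagging)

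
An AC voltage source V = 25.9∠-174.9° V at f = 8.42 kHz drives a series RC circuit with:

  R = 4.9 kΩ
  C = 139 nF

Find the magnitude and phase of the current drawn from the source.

Step 1 — Angular frequency: ω = 2π·f = 2π·8420 = 5.29e+04 rad/s.
Step 2 — Component impedances:
  R: Z = R = 4900 Ω
  C: Z = 1/(jωC) = -j/(ω·C) = 0 - j136 Ω
Step 3 — Series combination: Z_total = R + C = 4900 - j136 Ω = 4902∠-1.6° Ω.
Step 4 — Source phasor: V = 25.9∠-174.9° V = -25.8 - j2.302 V.
Step 5 — Ohm's law: I = V / Z_total = (-25.8 - j2.302) / (4900 - j136) = -0.005248 - j0.0006155 A.
Step 6 — Convert to polar: |I| = 0.005284 A, ∠I = -173.3°.

I = 0.005284∠-173.3° A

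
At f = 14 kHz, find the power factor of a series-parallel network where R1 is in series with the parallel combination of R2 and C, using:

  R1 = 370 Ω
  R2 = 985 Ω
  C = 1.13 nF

Step 1 — Angular frequency: ω = 2π·f = 2π·1.4e+04 = 8.796e+04 rad/s.
Step 2 — Component impedances:
  R1: Z = R = 370 Ω
  R2: Z = R = 985 Ω
  C: Z = 1/(jωC) = -j/(ω·C) = 0 - j1.006e+04 Ω
Step 3 — Parallel branch: R2 || C = 1/(1/R2 + 1/C) = 975.6 - j95.52 Ω.
Step 4 — Series with R1: Z_total = R1 + (R2 || C) = 1346 - j95.52 Ω = 1349∠-4.1° Ω.
Step 5 — Power factor: PF = cos(φ) = Re(Z)/|Z| = 1345.6/1349 = 0.9975.
Step 6 — Type: Im(Z) = -95.52 ⇒ leading (phase φ = -4.1°).

PF = 0.9975 (leading, φ = -4.1°)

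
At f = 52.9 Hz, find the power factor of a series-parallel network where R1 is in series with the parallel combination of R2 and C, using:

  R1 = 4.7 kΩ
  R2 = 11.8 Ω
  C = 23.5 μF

Step 1 — Angular frequency: ω = 2π·f = 2π·52.9 = 332.4 rad/s.
Step 2 — Component impedances:
  R1: Z = R = 4700 Ω
  R2: Z = R = 11.8 Ω
  C: Z = 1/(jωC) = -j/(ω·C) = 0 - j128 Ω
Step 3 — Parallel branch: R2 || C = 1/(1/R2 + 1/C) = 11.7 - j1.078 Ω.
Step 4 — Series with R1: Z_total = R1 + (R2 || C) = 4712 - j1.078 Ω = 4712∠-0.0° Ω.
Step 5 — Power factor: PF = cos(φ) = Re(Z)/|Z| = 4712/4712 = 1.
Step 6 — Type: Im(Z) = -1.078 ⇒ leading (phase φ = -0.0°).

PF = 1 (leading, φ = -0.0°)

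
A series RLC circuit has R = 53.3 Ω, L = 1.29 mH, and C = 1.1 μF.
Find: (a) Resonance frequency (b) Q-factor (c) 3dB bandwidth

Step 1 — Resonance condition Im(Z)=0 gives ω₀ = 1/√(LC).
Step 2 — ω₀ = 1/√(0.00129·1.1e-06) = 2.655e+04 rad/s.
Step 3 — f₀ = ω₀/(2π) = 4225 Hz.
Step 4 — Series Q: Q = ω₀L/R = 2.655e+04·0.00129/53.3 = 0.6425.
Step 5 — 3dB bandwidth: Δω = ω₀/Q = 4.132e+04 rad/s; BW = Δω/(2π) = 6576 Hz.

(a) f₀ = 4225 Hz  (b) Q = 0.6425  (c) BW = 6576 Hz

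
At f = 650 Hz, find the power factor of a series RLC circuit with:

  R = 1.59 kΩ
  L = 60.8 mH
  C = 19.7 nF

Step 1 — Angular frequency: ω = 2π·f = 2π·650 = 4084 rad/s.
Step 2 — Component impedances:
  R: Z = R = 1590 Ω
  L: Z = jωL = j·4084·0.0608 = 0 + j248.3 Ω
  C: Z = 1/(jωC) = -j/(ω·C) = 0 - j1.243e+04 Ω
Step 3 — Series combination: Z_total = R + L + C = 1590 - j1.218e+04 Ω = 1.228e+04∠-82.6° Ω.
Step 4 — Power factor: PF = cos(φ) = Re(Z)/|Z| = 1590/12284 = 0.1294.
Step 5 — Type: Im(Z) = -1.218e+04 ⇒ leading (phase φ = -82.6°).

PF = 0.1294 (leading, φ = -82.6°)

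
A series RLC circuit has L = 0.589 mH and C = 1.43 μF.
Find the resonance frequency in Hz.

Step 1 — Resonance condition Im(Z)=0 gives ω₀ = 1/√(LC).
Step 2 — ω₀ = 1/√(0.000589·1.43e-06) = 3.446e+04 rad/s.
Step 3 — f₀ = ω₀/(2π) = 5484 Hz.

f₀ = 5484 Hz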